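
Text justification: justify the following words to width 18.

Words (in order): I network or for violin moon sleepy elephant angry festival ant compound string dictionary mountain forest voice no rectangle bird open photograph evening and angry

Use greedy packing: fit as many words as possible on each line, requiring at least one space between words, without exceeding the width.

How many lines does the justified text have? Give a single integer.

Answer: 11

Derivation:
Line 1: ['I', 'network', 'or', 'for'] (min_width=16, slack=2)
Line 2: ['violin', 'moon', 'sleepy'] (min_width=18, slack=0)
Line 3: ['elephant', 'angry'] (min_width=14, slack=4)
Line 4: ['festival', 'ant'] (min_width=12, slack=6)
Line 5: ['compound', 'string'] (min_width=15, slack=3)
Line 6: ['dictionary'] (min_width=10, slack=8)
Line 7: ['mountain', 'forest'] (min_width=15, slack=3)
Line 8: ['voice', 'no', 'rectangle'] (min_width=18, slack=0)
Line 9: ['bird', 'open'] (min_width=9, slack=9)
Line 10: ['photograph', 'evening'] (min_width=18, slack=0)
Line 11: ['and', 'angry'] (min_width=9, slack=9)
Total lines: 11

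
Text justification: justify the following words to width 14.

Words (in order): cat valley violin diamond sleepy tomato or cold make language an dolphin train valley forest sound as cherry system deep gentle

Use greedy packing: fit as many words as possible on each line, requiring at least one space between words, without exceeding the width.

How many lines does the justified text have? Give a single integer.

Answer: 10

Derivation:
Line 1: ['cat', 'valley'] (min_width=10, slack=4)
Line 2: ['violin', 'diamond'] (min_width=14, slack=0)
Line 3: ['sleepy', 'tomato'] (min_width=13, slack=1)
Line 4: ['or', 'cold', 'make'] (min_width=12, slack=2)
Line 5: ['language', 'an'] (min_width=11, slack=3)
Line 6: ['dolphin', 'train'] (min_width=13, slack=1)
Line 7: ['valley', 'forest'] (min_width=13, slack=1)
Line 8: ['sound', 'as'] (min_width=8, slack=6)
Line 9: ['cherry', 'system'] (min_width=13, slack=1)
Line 10: ['deep', 'gentle'] (min_width=11, slack=3)
Total lines: 10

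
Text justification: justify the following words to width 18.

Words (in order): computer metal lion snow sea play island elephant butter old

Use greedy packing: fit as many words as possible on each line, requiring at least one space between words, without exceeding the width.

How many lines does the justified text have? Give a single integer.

Line 1: ['computer', 'metal'] (min_width=14, slack=4)
Line 2: ['lion', 'snow', 'sea', 'play'] (min_width=18, slack=0)
Line 3: ['island', 'elephant'] (min_width=15, slack=3)
Line 4: ['butter', 'old'] (min_width=10, slack=8)
Total lines: 4

Answer: 4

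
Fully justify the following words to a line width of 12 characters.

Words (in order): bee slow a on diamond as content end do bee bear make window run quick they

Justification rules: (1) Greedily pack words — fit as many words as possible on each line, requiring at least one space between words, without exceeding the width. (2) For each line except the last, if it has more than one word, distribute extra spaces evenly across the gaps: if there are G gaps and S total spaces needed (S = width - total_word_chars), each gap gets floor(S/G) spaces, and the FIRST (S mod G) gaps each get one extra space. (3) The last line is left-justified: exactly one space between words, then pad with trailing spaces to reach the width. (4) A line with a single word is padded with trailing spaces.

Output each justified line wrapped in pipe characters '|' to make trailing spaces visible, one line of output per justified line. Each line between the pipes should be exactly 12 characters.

Line 1: ['bee', 'slow', 'a'] (min_width=10, slack=2)
Line 2: ['on', 'diamond'] (min_width=10, slack=2)
Line 3: ['as', 'content'] (min_width=10, slack=2)
Line 4: ['end', 'do', 'bee'] (min_width=10, slack=2)
Line 5: ['bear', 'make'] (min_width=9, slack=3)
Line 6: ['window', 'run'] (min_width=10, slack=2)
Line 7: ['quick', 'they'] (min_width=10, slack=2)

Answer: |bee  slow  a|
|on   diamond|
|as   content|
|end  do  bee|
|bear    make|
|window   run|
|quick they  |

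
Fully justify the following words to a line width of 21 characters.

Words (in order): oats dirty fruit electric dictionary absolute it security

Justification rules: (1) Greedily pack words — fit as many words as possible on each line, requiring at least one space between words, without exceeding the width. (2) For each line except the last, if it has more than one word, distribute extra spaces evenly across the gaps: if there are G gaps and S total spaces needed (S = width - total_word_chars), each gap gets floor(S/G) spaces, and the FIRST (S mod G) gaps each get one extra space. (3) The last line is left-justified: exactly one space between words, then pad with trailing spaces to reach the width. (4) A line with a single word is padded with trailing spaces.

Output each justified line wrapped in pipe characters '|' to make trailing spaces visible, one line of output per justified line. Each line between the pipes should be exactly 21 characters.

Answer: |oats    dirty   fruit|
|electric   dictionary|
|absolute it security |

Derivation:
Line 1: ['oats', 'dirty', 'fruit'] (min_width=16, slack=5)
Line 2: ['electric', 'dictionary'] (min_width=19, slack=2)
Line 3: ['absolute', 'it', 'security'] (min_width=20, slack=1)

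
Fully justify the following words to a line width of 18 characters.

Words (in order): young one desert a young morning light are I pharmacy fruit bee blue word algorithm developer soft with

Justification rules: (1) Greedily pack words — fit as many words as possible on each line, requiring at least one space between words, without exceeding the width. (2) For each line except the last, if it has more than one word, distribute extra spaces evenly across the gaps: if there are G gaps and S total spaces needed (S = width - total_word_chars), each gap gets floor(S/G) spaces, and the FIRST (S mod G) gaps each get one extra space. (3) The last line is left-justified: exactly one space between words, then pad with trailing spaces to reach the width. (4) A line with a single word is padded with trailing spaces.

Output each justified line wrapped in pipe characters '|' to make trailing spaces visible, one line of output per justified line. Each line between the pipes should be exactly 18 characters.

Line 1: ['young', 'one', 'desert', 'a'] (min_width=18, slack=0)
Line 2: ['young', 'morning'] (min_width=13, slack=5)
Line 3: ['light', 'are', 'I'] (min_width=11, slack=7)
Line 4: ['pharmacy', 'fruit', 'bee'] (min_width=18, slack=0)
Line 5: ['blue', 'word'] (min_width=9, slack=9)
Line 6: ['algorithm'] (min_width=9, slack=9)
Line 7: ['developer', 'soft'] (min_width=14, slack=4)
Line 8: ['with'] (min_width=4, slack=14)

Answer: |young one desert a|
|young      morning|
|light     are    I|
|pharmacy fruit bee|
|blue          word|
|algorithm         |
|developer     soft|
|with              |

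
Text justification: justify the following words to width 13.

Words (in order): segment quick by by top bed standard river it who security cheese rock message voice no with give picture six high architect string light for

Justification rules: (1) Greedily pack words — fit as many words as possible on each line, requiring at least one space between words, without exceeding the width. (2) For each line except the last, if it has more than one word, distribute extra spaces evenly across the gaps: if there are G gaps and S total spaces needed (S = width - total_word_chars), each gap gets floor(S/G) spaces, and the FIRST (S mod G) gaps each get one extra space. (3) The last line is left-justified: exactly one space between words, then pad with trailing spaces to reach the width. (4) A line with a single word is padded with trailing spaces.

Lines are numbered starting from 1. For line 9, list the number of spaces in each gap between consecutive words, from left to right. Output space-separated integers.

Line 1: ['segment', 'quick'] (min_width=13, slack=0)
Line 2: ['by', 'by', 'top', 'bed'] (min_width=13, slack=0)
Line 3: ['standard'] (min_width=8, slack=5)
Line 4: ['river', 'it', 'who'] (min_width=12, slack=1)
Line 5: ['security'] (min_width=8, slack=5)
Line 6: ['cheese', 'rock'] (min_width=11, slack=2)
Line 7: ['message', 'voice'] (min_width=13, slack=0)
Line 8: ['no', 'with', 'give'] (min_width=12, slack=1)
Line 9: ['picture', 'six'] (min_width=11, slack=2)
Line 10: ['high'] (min_width=4, slack=9)
Line 11: ['architect'] (min_width=9, slack=4)
Line 12: ['string', 'light'] (min_width=12, slack=1)
Line 13: ['for'] (min_width=3, slack=10)

Answer: 3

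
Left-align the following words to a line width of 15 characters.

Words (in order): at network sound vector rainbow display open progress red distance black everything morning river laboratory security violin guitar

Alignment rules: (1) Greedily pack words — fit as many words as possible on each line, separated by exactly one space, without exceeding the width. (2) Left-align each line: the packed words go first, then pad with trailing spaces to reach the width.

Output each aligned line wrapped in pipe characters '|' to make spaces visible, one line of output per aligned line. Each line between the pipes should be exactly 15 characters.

Answer: |at network     |
|sound vector   |
|rainbow display|
|open progress  |
|red distance   |
|black          |
|everything     |
|morning river  |
|laboratory     |
|security violin|
|guitar         |

Derivation:
Line 1: ['at', 'network'] (min_width=10, slack=5)
Line 2: ['sound', 'vector'] (min_width=12, slack=3)
Line 3: ['rainbow', 'display'] (min_width=15, slack=0)
Line 4: ['open', 'progress'] (min_width=13, slack=2)
Line 5: ['red', 'distance'] (min_width=12, slack=3)
Line 6: ['black'] (min_width=5, slack=10)
Line 7: ['everything'] (min_width=10, slack=5)
Line 8: ['morning', 'river'] (min_width=13, slack=2)
Line 9: ['laboratory'] (min_width=10, slack=5)
Line 10: ['security', 'violin'] (min_width=15, slack=0)
Line 11: ['guitar'] (min_width=6, slack=9)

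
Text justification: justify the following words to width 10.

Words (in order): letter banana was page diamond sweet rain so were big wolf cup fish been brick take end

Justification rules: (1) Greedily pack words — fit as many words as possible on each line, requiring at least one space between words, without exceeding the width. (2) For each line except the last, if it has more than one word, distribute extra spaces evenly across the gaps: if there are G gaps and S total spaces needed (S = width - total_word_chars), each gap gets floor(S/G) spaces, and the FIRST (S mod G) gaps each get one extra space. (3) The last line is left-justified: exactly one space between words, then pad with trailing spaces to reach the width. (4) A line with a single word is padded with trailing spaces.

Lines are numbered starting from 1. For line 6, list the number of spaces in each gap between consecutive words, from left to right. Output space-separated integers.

Line 1: ['letter'] (min_width=6, slack=4)
Line 2: ['banana', 'was'] (min_width=10, slack=0)
Line 3: ['page'] (min_width=4, slack=6)
Line 4: ['diamond'] (min_width=7, slack=3)
Line 5: ['sweet', 'rain'] (min_width=10, slack=0)
Line 6: ['so', 'were'] (min_width=7, slack=3)
Line 7: ['big', 'wolf'] (min_width=8, slack=2)
Line 8: ['cup', 'fish'] (min_width=8, slack=2)
Line 9: ['been', 'brick'] (min_width=10, slack=0)
Line 10: ['take', 'end'] (min_width=8, slack=2)

Answer: 4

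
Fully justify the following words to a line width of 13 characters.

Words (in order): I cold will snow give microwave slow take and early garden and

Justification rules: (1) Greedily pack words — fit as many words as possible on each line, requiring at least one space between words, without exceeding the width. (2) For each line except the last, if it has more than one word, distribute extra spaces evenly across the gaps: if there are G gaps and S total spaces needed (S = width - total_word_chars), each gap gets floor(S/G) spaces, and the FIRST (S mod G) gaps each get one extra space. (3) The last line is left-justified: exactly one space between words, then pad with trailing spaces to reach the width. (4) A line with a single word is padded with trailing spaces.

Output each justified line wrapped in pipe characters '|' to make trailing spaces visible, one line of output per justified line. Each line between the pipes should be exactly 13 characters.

Line 1: ['I', 'cold', 'will'] (min_width=11, slack=2)
Line 2: ['snow', 'give'] (min_width=9, slack=4)
Line 3: ['microwave'] (min_width=9, slack=4)
Line 4: ['slow', 'take', 'and'] (min_width=13, slack=0)
Line 5: ['early', 'garden'] (min_width=12, slack=1)
Line 6: ['and'] (min_width=3, slack=10)

Answer: |I  cold  will|
|snow     give|
|microwave    |
|slow take and|
|early  garden|
|and          |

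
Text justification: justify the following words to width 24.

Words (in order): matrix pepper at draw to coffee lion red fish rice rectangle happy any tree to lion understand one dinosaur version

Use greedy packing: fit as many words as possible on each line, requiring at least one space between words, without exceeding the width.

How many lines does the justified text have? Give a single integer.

Answer: 5

Derivation:
Line 1: ['matrix', 'pepper', 'at', 'draw', 'to'] (min_width=24, slack=0)
Line 2: ['coffee', 'lion', 'red', 'fish'] (min_width=20, slack=4)
Line 3: ['rice', 'rectangle', 'happy', 'any'] (min_width=24, slack=0)
Line 4: ['tree', 'to', 'lion', 'understand'] (min_width=23, slack=1)
Line 5: ['one', 'dinosaur', 'version'] (min_width=20, slack=4)
Total lines: 5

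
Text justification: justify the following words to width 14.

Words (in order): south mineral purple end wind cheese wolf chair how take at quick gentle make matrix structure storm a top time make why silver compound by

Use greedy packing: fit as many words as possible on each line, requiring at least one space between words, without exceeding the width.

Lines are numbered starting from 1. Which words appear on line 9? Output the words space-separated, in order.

Answer: storm a top

Derivation:
Line 1: ['south', 'mineral'] (min_width=13, slack=1)
Line 2: ['purple', 'end'] (min_width=10, slack=4)
Line 3: ['wind', 'cheese'] (min_width=11, slack=3)
Line 4: ['wolf', 'chair', 'how'] (min_width=14, slack=0)
Line 5: ['take', 'at', 'quick'] (min_width=13, slack=1)
Line 6: ['gentle', 'make'] (min_width=11, slack=3)
Line 7: ['matrix'] (min_width=6, slack=8)
Line 8: ['structure'] (min_width=9, slack=5)
Line 9: ['storm', 'a', 'top'] (min_width=11, slack=3)
Line 10: ['time', 'make', 'why'] (min_width=13, slack=1)
Line 11: ['silver'] (min_width=6, slack=8)
Line 12: ['compound', 'by'] (min_width=11, slack=3)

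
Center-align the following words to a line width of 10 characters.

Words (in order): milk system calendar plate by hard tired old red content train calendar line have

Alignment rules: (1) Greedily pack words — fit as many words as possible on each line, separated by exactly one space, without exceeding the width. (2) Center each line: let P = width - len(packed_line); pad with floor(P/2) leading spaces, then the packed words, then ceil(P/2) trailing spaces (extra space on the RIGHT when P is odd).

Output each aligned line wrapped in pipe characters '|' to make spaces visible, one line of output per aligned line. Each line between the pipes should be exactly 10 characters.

Answer: |   milk   |
|  system  |
| calendar |
| plate by |
|hard tired|
| old red  |
| content  |
|  train   |
| calendar |
|line have |

Derivation:
Line 1: ['milk'] (min_width=4, slack=6)
Line 2: ['system'] (min_width=6, slack=4)
Line 3: ['calendar'] (min_width=8, slack=2)
Line 4: ['plate', 'by'] (min_width=8, slack=2)
Line 5: ['hard', 'tired'] (min_width=10, slack=0)
Line 6: ['old', 'red'] (min_width=7, slack=3)
Line 7: ['content'] (min_width=7, slack=3)
Line 8: ['train'] (min_width=5, slack=5)
Line 9: ['calendar'] (min_width=8, slack=2)
Line 10: ['line', 'have'] (min_width=9, slack=1)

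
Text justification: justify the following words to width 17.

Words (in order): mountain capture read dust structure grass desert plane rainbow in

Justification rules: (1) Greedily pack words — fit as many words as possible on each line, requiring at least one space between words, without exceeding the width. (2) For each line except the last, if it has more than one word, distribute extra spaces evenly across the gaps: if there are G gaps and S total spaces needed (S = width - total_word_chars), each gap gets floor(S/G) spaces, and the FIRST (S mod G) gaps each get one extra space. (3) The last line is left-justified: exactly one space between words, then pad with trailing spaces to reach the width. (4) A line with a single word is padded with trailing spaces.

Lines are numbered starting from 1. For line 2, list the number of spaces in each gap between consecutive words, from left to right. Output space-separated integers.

Line 1: ['mountain', 'capture'] (min_width=16, slack=1)
Line 2: ['read', 'dust'] (min_width=9, slack=8)
Line 3: ['structure', 'grass'] (min_width=15, slack=2)
Line 4: ['desert', 'plane'] (min_width=12, slack=5)
Line 5: ['rainbow', 'in'] (min_width=10, slack=7)

Answer: 9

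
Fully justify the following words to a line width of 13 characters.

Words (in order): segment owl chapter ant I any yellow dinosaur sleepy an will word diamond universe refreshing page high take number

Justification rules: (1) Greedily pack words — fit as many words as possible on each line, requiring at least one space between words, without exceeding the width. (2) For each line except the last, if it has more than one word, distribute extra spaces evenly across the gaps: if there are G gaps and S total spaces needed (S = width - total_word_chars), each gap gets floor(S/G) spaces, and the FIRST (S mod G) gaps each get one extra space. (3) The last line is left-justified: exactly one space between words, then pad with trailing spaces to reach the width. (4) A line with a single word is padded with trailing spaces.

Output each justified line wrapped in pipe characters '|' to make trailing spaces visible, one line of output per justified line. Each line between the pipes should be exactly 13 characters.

Line 1: ['segment', 'owl'] (min_width=11, slack=2)
Line 2: ['chapter', 'ant', 'I'] (min_width=13, slack=0)
Line 3: ['any', 'yellow'] (min_width=10, slack=3)
Line 4: ['dinosaur'] (min_width=8, slack=5)
Line 5: ['sleepy', 'an'] (min_width=9, slack=4)
Line 6: ['will', 'word'] (min_width=9, slack=4)
Line 7: ['diamond'] (min_width=7, slack=6)
Line 8: ['universe'] (min_width=8, slack=5)
Line 9: ['refreshing'] (min_width=10, slack=3)
Line 10: ['page', 'high'] (min_width=9, slack=4)
Line 11: ['take', 'number'] (min_width=11, slack=2)

Answer: |segment   owl|
|chapter ant I|
|any    yellow|
|dinosaur     |
|sleepy     an|
|will     word|
|diamond      |
|universe     |
|refreshing   |
|page     high|
|take number  |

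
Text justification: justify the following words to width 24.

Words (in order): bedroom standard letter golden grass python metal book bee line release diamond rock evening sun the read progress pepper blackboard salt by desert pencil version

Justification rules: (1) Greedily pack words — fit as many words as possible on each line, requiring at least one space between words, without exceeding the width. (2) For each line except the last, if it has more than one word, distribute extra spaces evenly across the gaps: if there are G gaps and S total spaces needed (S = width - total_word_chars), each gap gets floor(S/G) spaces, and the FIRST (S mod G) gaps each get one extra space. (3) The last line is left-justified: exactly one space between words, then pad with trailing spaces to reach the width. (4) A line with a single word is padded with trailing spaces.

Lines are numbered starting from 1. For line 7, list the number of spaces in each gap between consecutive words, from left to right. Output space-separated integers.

Line 1: ['bedroom', 'standard', 'letter'] (min_width=23, slack=1)
Line 2: ['golden', 'grass', 'python'] (min_width=19, slack=5)
Line 3: ['metal', 'book', 'bee', 'line'] (min_width=19, slack=5)
Line 4: ['release', 'diamond', 'rock'] (min_width=20, slack=4)
Line 5: ['evening', 'sun', 'the', 'read'] (min_width=20, slack=4)
Line 6: ['progress', 'pepper'] (min_width=15, slack=9)
Line 7: ['blackboard', 'salt', 'by'] (min_width=18, slack=6)
Line 8: ['desert', 'pencil', 'version'] (min_width=21, slack=3)

Answer: 4 4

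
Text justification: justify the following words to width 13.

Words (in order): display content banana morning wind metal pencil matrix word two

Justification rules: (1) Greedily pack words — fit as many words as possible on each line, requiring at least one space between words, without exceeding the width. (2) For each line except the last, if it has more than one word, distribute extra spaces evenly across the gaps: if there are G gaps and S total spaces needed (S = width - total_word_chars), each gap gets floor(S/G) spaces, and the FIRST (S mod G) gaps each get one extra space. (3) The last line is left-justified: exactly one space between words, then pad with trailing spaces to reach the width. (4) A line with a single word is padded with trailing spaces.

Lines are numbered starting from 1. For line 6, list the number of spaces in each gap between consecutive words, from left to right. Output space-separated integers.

Line 1: ['display'] (min_width=7, slack=6)
Line 2: ['content'] (min_width=7, slack=6)
Line 3: ['banana'] (min_width=6, slack=7)
Line 4: ['morning', 'wind'] (min_width=12, slack=1)
Line 5: ['metal', 'pencil'] (min_width=12, slack=1)
Line 6: ['matrix', 'word'] (min_width=11, slack=2)
Line 7: ['two'] (min_width=3, slack=10)

Answer: 3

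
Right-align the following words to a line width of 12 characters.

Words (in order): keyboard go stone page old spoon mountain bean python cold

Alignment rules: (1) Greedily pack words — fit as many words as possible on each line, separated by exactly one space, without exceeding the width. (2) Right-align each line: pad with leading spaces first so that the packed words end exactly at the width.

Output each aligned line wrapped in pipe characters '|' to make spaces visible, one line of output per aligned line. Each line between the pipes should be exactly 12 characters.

Answer: | keyboard go|
|  stone page|
|   old spoon|
|    mountain|
| bean python|
|        cold|

Derivation:
Line 1: ['keyboard', 'go'] (min_width=11, slack=1)
Line 2: ['stone', 'page'] (min_width=10, slack=2)
Line 3: ['old', 'spoon'] (min_width=9, slack=3)
Line 4: ['mountain'] (min_width=8, slack=4)
Line 5: ['bean', 'python'] (min_width=11, slack=1)
Line 6: ['cold'] (min_width=4, slack=8)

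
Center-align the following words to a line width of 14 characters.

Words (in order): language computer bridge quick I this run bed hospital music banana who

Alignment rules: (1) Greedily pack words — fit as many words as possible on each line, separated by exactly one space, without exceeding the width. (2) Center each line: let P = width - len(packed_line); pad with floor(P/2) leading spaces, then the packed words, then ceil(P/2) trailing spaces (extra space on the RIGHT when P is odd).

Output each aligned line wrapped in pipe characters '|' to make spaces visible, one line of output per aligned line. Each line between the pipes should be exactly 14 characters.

Line 1: ['language'] (min_width=8, slack=6)
Line 2: ['computer'] (min_width=8, slack=6)
Line 3: ['bridge', 'quick', 'I'] (min_width=14, slack=0)
Line 4: ['this', 'run', 'bed'] (min_width=12, slack=2)
Line 5: ['hospital', 'music'] (min_width=14, slack=0)
Line 6: ['banana', 'who'] (min_width=10, slack=4)

Answer: |   language   |
|   computer   |
|bridge quick I|
| this run bed |
|hospital music|
|  banana who  |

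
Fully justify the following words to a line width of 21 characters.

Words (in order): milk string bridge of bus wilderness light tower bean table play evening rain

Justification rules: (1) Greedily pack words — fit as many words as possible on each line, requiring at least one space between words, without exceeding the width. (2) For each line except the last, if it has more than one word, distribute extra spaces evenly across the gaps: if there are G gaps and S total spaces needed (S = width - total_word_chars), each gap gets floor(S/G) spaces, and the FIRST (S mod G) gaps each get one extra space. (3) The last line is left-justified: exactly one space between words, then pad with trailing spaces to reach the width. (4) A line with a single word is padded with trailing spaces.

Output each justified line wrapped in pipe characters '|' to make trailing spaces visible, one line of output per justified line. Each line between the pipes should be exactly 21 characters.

Line 1: ['milk', 'string', 'bridge', 'of'] (min_width=21, slack=0)
Line 2: ['bus', 'wilderness', 'light'] (min_width=20, slack=1)
Line 3: ['tower', 'bean', 'table', 'play'] (min_width=21, slack=0)
Line 4: ['evening', 'rain'] (min_width=12, slack=9)

Answer: |milk string bridge of|
|bus  wilderness light|
|tower bean table play|
|evening rain         |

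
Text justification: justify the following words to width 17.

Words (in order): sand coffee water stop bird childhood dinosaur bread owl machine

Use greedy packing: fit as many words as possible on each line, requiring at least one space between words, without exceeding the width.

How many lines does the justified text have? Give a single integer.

Line 1: ['sand', 'coffee', 'water'] (min_width=17, slack=0)
Line 2: ['stop', 'bird'] (min_width=9, slack=8)
Line 3: ['childhood'] (min_width=9, slack=8)
Line 4: ['dinosaur', 'bread'] (min_width=14, slack=3)
Line 5: ['owl', 'machine'] (min_width=11, slack=6)
Total lines: 5

Answer: 5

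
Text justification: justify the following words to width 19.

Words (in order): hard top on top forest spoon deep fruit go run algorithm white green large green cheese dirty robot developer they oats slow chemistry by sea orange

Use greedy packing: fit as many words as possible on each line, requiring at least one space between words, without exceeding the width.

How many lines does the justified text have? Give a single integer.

Answer: 9

Derivation:
Line 1: ['hard', 'top', 'on', 'top'] (min_width=15, slack=4)
Line 2: ['forest', 'spoon', 'deep'] (min_width=17, slack=2)
Line 3: ['fruit', 'go', 'run'] (min_width=12, slack=7)
Line 4: ['algorithm', 'white'] (min_width=15, slack=4)
Line 5: ['green', 'large', 'green'] (min_width=17, slack=2)
Line 6: ['cheese', 'dirty', 'robot'] (min_width=18, slack=1)
Line 7: ['developer', 'they', 'oats'] (min_width=19, slack=0)
Line 8: ['slow', 'chemistry', 'by'] (min_width=17, slack=2)
Line 9: ['sea', 'orange'] (min_width=10, slack=9)
Total lines: 9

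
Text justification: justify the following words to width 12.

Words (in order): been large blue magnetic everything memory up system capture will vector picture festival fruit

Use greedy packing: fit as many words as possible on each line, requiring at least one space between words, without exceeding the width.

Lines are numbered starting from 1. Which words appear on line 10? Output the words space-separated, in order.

Answer: festival

Derivation:
Line 1: ['been', 'large'] (min_width=10, slack=2)
Line 2: ['blue'] (min_width=4, slack=8)
Line 3: ['magnetic'] (min_width=8, slack=4)
Line 4: ['everything'] (min_width=10, slack=2)
Line 5: ['memory', 'up'] (min_width=9, slack=3)
Line 6: ['system'] (min_width=6, slack=6)
Line 7: ['capture', 'will'] (min_width=12, slack=0)
Line 8: ['vector'] (min_width=6, slack=6)
Line 9: ['picture'] (min_width=7, slack=5)
Line 10: ['festival'] (min_width=8, slack=4)
Line 11: ['fruit'] (min_width=5, slack=7)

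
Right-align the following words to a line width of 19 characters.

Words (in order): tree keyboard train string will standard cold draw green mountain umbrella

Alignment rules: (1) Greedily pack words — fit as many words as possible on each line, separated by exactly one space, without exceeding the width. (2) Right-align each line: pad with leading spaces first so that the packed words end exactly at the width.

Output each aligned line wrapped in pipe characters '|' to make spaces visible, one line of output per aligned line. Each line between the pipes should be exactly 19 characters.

Answer: |tree keyboard train|
|        string will|
| standard cold draw|
|     green mountain|
|           umbrella|

Derivation:
Line 1: ['tree', 'keyboard', 'train'] (min_width=19, slack=0)
Line 2: ['string', 'will'] (min_width=11, slack=8)
Line 3: ['standard', 'cold', 'draw'] (min_width=18, slack=1)
Line 4: ['green', 'mountain'] (min_width=14, slack=5)
Line 5: ['umbrella'] (min_width=8, slack=11)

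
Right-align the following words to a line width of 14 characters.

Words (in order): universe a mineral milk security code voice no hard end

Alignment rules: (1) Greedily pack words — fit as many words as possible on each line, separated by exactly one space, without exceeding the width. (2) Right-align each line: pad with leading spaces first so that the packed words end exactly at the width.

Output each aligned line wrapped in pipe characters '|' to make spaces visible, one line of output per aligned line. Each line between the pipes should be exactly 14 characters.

Answer: |    universe a|
|  mineral milk|
| security code|
| voice no hard|
|           end|

Derivation:
Line 1: ['universe', 'a'] (min_width=10, slack=4)
Line 2: ['mineral', 'milk'] (min_width=12, slack=2)
Line 3: ['security', 'code'] (min_width=13, slack=1)
Line 4: ['voice', 'no', 'hard'] (min_width=13, slack=1)
Line 5: ['end'] (min_width=3, slack=11)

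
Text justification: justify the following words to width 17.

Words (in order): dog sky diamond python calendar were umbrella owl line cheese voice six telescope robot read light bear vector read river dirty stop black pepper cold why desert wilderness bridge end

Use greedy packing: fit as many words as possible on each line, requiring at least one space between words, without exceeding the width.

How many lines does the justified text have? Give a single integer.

Line 1: ['dog', 'sky', 'diamond'] (min_width=15, slack=2)
Line 2: ['python', 'calendar'] (min_width=15, slack=2)
Line 3: ['were', 'umbrella', 'owl'] (min_width=17, slack=0)
Line 4: ['line', 'cheese', 'voice'] (min_width=17, slack=0)
Line 5: ['six', 'telescope'] (min_width=13, slack=4)
Line 6: ['robot', 'read', 'light'] (min_width=16, slack=1)
Line 7: ['bear', 'vector', 'read'] (min_width=16, slack=1)
Line 8: ['river', 'dirty', 'stop'] (min_width=16, slack=1)
Line 9: ['black', 'pepper', 'cold'] (min_width=17, slack=0)
Line 10: ['why', 'desert'] (min_width=10, slack=7)
Line 11: ['wilderness', 'bridge'] (min_width=17, slack=0)
Line 12: ['end'] (min_width=3, slack=14)
Total lines: 12

Answer: 12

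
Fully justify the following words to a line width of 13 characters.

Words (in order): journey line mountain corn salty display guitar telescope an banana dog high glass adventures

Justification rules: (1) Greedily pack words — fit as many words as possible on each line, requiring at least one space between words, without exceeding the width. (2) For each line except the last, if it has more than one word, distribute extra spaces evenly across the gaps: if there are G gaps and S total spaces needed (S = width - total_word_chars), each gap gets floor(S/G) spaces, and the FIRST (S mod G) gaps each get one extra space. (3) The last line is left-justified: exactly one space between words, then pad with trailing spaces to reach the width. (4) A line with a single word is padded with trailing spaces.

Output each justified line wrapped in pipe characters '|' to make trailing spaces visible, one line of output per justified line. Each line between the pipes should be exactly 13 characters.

Line 1: ['journey', 'line'] (min_width=12, slack=1)
Line 2: ['mountain', 'corn'] (min_width=13, slack=0)
Line 3: ['salty', 'display'] (min_width=13, slack=0)
Line 4: ['guitar'] (min_width=6, slack=7)
Line 5: ['telescope', 'an'] (min_width=12, slack=1)
Line 6: ['banana', 'dog'] (min_width=10, slack=3)
Line 7: ['high', 'glass'] (min_width=10, slack=3)
Line 8: ['adventures'] (min_width=10, slack=3)

Answer: |journey  line|
|mountain corn|
|salty display|
|guitar       |
|telescope  an|
|banana    dog|
|high    glass|
|adventures   |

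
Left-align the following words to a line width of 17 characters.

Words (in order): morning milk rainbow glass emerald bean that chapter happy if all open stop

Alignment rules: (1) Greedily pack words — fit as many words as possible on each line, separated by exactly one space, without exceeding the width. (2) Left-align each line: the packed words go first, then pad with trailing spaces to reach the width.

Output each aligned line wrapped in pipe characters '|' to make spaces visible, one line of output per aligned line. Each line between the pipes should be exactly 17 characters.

Answer: |morning milk     |
|rainbow glass    |
|emerald bean that|
|chapter happy if |
|all open stop    |

Derivation:
Line 1: ['morning', 'milk'] (min_width=12, slack=5)
Line 2: ['rainbow', 'glass'] (min_width=13, slack=4)
Line 3: ['emerald', 'bean', 'that'] (min_width=17, slack=0)
Line 4: ['chapter', 'happy', 'if'] (min_width=16, slack=1)
Line 5: ['all', 'open', 'stop'] (min_width=13, slack=4)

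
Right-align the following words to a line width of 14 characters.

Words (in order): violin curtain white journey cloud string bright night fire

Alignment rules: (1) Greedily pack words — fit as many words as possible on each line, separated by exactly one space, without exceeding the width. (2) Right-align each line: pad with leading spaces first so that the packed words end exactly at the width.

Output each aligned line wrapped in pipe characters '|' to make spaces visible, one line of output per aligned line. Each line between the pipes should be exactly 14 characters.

Answer: |violin curtain|
| white journey|
|  cloud string|
|  bright night|
|          fire|

Derivation:
Line 1: ['violin', 'curtain'] (min_width=14, slack=0)
Line 2: ['white', 'journey'] (min_width=13, slack=1)
Line 3: ['cloud', 'string'] (min_width=12, slack=2)
Line 4: ['bright', 'night'] (min_width=12, slack=2)
Line 5: ['fire'] (min_width=4, slack=10)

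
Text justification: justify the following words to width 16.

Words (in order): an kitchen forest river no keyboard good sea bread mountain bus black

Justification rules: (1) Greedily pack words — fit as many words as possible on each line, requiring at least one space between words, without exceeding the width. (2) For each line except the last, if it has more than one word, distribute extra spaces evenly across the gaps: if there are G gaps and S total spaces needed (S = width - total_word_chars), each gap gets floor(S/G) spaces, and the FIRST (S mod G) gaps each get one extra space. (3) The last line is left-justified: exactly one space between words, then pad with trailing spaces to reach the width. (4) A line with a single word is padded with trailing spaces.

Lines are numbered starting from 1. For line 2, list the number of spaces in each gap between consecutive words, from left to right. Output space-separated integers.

Line 1: ['an', 'kitchen'] (min_width=10, slack=6)
Line 2: ['forest', 'river', 'no'] (min_width=15, slack=1)
Line 3: ['keyboard', 'good'] (min_width=13, slack=3)
Line 4: ['sea', 'bread'] (min_width=9, slack=7)
Line 5: ['mountain', 'bus'] (min_width=12, slack=4)
Line 6: ['black'] (min_width=5, slack=11)

Answer: 2 1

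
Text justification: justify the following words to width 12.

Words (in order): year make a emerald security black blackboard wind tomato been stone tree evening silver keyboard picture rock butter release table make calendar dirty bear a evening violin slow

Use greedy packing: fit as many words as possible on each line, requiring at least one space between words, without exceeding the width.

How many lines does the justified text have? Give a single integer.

Answer: 18

Derivation:
Line 1: ['year', 'make', 'a'] (min_width=11, slack=1)
Line 2: ['emerald'] (min_width=7, slack=5)
Line 3: ['security'] (min_width=8, slack=4)
Line 4: ['black'] (min_width=5, slack=7)
Line 5: ['blackboard'] (min_width=10, slack=2)
Line 6: ['wind', 'tomato'] (min_width=11, slack=1)
Line 7: ['been', 'stone'] (min_width=10, slack=2)
Line 8: ['tree', 'evening'] (min_width=12, slack=0)
Line 9: ['silver'] (min_width=6, slack=6)
Line 10: ['keyboard'] (min_width=8, slack=4)
Line 11: ['picture', 'rock'] (min_width=12, slack=0)
Line 12: ['butter'] (min_width=6, slack=6)
Line 13: ['release'] (min_width=7, slack=5)
Line 14: ['table', 'make'] (min_width=10, slack=2)
Line 15: ['calendar'] (min_width=8, slack=4)
Line 16: ['dirty', 'bear', 'a'] (min_width=12, slack=0)
Line 17: ['evening'] (min_width=7, slack=5)
Line 18: ['violin', 'slow'] (min_width=11, slack=1)
Total lines: 18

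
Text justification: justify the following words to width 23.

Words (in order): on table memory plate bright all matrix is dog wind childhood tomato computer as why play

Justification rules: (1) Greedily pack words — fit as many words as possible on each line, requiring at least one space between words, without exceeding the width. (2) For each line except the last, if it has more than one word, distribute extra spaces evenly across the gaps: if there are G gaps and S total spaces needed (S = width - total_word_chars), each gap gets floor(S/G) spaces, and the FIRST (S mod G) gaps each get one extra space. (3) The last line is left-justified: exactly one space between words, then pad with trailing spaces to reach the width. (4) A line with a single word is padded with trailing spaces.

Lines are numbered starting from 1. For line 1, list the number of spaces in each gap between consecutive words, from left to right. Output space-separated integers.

Line 1: ['on', 'table', 'memory', 'plate'] (min_width=21, slack=2)
Line 2: ['bright', 'all', 'matrix', 'is'] (min_width=20, slack=3)
Line 3: ['dog', 'wind', 'childhood'] (min_width=18, slack=5)
Line 4: ['tomato', 'computer', 'as', 'why'] (min_width=22, slack=1)
Line 5: ['play'] (min_width=4, slack=19)

Answer: 2 2 1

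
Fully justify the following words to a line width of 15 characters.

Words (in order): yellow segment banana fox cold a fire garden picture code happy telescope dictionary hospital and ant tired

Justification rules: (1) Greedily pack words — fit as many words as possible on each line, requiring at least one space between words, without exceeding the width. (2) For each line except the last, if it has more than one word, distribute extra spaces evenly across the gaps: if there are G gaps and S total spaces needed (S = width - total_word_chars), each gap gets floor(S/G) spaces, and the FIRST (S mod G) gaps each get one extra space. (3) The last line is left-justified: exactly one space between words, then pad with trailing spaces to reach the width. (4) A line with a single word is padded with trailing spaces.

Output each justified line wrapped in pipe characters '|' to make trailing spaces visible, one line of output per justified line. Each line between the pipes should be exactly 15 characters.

Line 1: ['yellow', 'segment'] (min_width=14, slack=1)
Line 2: ['banana', 'fox', 'cold'] (min_width=15, slack=0)
Line 3: ['a', 'fire', 'garden'] (min_width=13, slack=2)
Line 4: ['picture', 'code'] (min_width=12, slack=3)
Line 5: ['happy', 'telescope'] (min_width=15, slack=0)
Line 6: ['dictionary'] (min_width=10, slack=5)
Line 7: ['hospital', 'and'] (min_width=12, slack=3)
Line 8: ['ant', 'tired'] (min_width=9, slack=6)

Answer: |yellow  segment|
|banana fox cold|
|a  fire  garden|
|picture    code|
|happy telescope|
|dictionary     |
|hospital    and|
|ant tired      |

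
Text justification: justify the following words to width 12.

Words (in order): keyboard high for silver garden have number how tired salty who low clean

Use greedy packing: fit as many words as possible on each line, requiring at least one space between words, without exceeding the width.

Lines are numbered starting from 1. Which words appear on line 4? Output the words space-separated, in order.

Answer: garden have

Derivation:
Line 1: ['keyboard'] (min_width=8, slack=4)
Line 2: ['high', 'for'] (min_width=8, slack=4)
Line 3: ['silver'] (min_width=6, slack=6)
Line 4: ['garden', 'have'] (min_width=11, slack=1)
Line 5: ['number', 'how'] (min_width=10, slack=2)
Line 6: ['tired', 'salty'] (min_width=11, slack=1)
Line 7: ['who', 'low'] (min_width=7, slack=5)
Line 8: ['clean'] (min_width=5, slack=7)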